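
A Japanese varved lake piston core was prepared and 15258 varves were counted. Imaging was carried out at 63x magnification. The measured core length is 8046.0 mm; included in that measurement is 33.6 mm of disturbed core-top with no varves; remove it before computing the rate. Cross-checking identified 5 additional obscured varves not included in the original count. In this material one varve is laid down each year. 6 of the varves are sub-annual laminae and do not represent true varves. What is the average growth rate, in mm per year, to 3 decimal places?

0.525 mm per year

Adjusted count: 15258 − 6 + 5 = 15257 varves.
Removing the 33.6 mm offcut leaves 8046.0 − 33.6 = 8012.4 mm.
Extension rate ≈ 8012.4 / 15257 = 0.525 mm per year.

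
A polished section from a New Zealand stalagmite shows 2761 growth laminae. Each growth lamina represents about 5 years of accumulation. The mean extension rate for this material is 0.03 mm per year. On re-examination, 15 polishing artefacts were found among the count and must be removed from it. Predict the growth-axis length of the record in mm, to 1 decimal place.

411.9 mm

After corrections the count is 2761 − 15 = 2746 growth laminae.
At 5 years per growth lamina, 2746 × 5 = 13730 years.
Length ≈ 0.03 × 13730 = 411.9 mm.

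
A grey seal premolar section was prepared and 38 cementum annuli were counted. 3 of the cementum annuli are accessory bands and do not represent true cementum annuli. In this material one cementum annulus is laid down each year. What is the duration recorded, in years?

35 years

Correcting the raw count gives 38 − 3 = 35 true cementum annuli.
With a one-to-one cementum annulus periodicity this is 35 years.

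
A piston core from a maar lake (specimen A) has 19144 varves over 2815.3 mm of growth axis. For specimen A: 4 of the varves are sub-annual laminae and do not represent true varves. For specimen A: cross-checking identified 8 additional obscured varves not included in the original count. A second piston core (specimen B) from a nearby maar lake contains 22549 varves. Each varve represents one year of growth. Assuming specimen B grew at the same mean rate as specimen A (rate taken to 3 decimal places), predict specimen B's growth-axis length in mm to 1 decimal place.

Specimen A: adjusted count: 19144 − 4 + 8 = 19148 varves.
A: Mean rate = 2815.3 mm / 19148 years ≈ 0.147 mm/yr.
Length of B = 0.147 × 22549 = 3314.7 mm.

3314.7 mm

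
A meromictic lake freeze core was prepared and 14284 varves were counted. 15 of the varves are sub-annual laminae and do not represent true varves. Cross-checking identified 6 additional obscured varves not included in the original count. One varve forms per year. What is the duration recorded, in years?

True varve count = 14284 − 15 + 6 = 14275.
At one varve per year, that is 14275 years.

14275 years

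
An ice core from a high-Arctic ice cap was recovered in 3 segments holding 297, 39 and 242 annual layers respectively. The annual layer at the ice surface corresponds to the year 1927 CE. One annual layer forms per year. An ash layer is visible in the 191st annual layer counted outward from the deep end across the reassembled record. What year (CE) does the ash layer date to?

1540 CE

Total annual layers = 297 + 39 + 242 = 578.
578 − 191 = 387 annual layers lie beyond the ash layer toward the ice surface.
The annual layer at the ice surface is 1927 CE, so the ash layer dates to 1927 − 387 = 1540 CE.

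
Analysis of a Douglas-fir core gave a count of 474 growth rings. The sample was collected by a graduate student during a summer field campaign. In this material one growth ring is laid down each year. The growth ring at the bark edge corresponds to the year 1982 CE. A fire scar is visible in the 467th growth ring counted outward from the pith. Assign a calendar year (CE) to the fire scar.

1975 CE

474 − 467 = 7 growth rings lie beyond the fire scar toward the bark edge.
Counting back 7 years from 1982 CE places the fire scar in 1982 − 7 = 1975 CE.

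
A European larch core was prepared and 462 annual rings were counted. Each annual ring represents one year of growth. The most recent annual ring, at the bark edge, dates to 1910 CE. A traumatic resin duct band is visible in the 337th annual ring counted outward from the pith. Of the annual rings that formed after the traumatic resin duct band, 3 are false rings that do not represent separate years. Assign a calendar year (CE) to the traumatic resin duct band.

1788 CE

Between annual ring 337 and the bark edge there are 462 − 337 = 125 annual rings.
Removing the 3 false annual rings leaves 125 − 3 = 122 true annual rings beyond the traumatic resin duct band.
Counting back 122 years from 1910 CE places the traumatic resin duct band in 1910 − 122 = 1788 CE.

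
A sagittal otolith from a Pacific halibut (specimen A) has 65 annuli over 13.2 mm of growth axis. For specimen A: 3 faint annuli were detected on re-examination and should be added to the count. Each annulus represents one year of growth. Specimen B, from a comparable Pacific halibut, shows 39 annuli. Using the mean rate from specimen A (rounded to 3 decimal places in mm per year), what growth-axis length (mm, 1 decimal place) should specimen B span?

Specimen A: correcting the raw count gives 65 + 3 = 68 true annuli.
A: 13.2 mm over 68 years gives 13.2 / 68 ≈ 0.194 mm/year.
B's length ≈ 0.194 × 39 = 7.6 mm.

7.6 mm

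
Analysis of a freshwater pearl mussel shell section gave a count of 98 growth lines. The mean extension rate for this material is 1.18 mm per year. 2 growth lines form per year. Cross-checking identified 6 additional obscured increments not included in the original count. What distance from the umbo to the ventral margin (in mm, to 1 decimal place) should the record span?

61.4 mm

Adjusted count: 98 + 6 = 104 growth lines.
104 growth lines at 2 per year is 104 / 2 = 52 years.
Length ≈ 1.18 × 52 = 61.4 mm.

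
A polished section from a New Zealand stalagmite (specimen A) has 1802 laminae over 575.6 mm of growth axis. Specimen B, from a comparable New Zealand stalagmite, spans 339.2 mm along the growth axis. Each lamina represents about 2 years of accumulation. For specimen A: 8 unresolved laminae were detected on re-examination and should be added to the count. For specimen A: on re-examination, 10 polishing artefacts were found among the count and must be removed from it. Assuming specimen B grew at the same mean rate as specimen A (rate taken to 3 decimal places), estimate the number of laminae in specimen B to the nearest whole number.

1060 laminae

Specimen A: true lamina count = 1802 − 10 + 8 = 1800.
Specimen A: multiplying by 2 years per lamina: 1800 × 2 = 3600 years.
A: Extension rate ≈ 575.6 / 3600 = 0.160 mm per year.
Specimen B: 339.2 mm / 0.160 mm per year = 2120.00 years; at 2 years per lamina that is 2120.00 / 2 ≈ 1060 laminae.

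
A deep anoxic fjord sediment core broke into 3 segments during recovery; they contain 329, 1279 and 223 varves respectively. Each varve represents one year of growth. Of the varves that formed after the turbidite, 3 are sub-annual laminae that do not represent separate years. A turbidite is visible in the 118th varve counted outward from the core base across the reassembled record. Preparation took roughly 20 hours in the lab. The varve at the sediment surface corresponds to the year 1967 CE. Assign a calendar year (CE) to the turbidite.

257 CE

Total varves = 329 + 1279 + 223 = 1831.
The turbidite sits at varve 118 from the core base, so 1831 − 118 = 1713 varves formed after it.
Removing the 3 false varves leaves 1713 − 3 = 1710 true varves beyond the turbidite.
The varve at the sediment surface is 1967 CE, so the turbidite dates to 1967 − 1710 = 257 CE.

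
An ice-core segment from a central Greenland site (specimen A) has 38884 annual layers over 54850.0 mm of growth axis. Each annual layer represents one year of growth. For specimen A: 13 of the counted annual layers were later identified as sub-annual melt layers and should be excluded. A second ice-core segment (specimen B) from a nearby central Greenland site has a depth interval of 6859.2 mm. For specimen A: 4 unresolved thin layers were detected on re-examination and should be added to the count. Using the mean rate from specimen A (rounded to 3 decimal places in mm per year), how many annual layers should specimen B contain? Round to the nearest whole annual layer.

4861 annual layers

Specimen A: true annual layer count = 38884 − 13 + 4 = 38875.
A: Mean rate = 54850.0 mm / 38875 years ≈ 1.411 mm/year.
For B, 6859.2 / 1.411 = 4861.23 years ≈ 4861 annual layers.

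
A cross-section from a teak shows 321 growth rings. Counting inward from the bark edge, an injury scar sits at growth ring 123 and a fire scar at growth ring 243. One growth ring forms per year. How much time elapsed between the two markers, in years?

The two markers are separated by 243 − 123 = 120 growth rings.
One growth ring per year makes the interval 120 years.

120 years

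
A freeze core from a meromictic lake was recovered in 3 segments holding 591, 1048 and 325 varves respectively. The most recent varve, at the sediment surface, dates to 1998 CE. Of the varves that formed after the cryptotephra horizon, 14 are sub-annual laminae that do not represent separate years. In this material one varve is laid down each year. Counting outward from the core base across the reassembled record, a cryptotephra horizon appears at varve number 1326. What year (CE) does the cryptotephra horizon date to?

Total varves = 591 + 1048 + 325 = 1964.
The cryptotephra horizon sits at varve 1326 from the core base, so 1964 − 1326 = 638 varves formed after it.
638 − 14 false = 624 true varves after the cryptotephra horizon.
Counting back 624 years from 1998 CE places the cryptotephra horizon in 1998 − 624 = 1374 CE.

1374 CE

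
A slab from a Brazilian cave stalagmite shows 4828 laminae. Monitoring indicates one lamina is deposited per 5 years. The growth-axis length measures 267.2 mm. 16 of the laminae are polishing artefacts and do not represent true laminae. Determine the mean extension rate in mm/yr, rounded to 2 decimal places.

After corrections the count is 4828 − 16 = 4812 laminae.
4812 laminae at 5 years each span 4812 × 5 = 24060 years.
Extension rate ≈ 267.2 / 24060 = 0.01 mm/yr.

0.01 mm/yr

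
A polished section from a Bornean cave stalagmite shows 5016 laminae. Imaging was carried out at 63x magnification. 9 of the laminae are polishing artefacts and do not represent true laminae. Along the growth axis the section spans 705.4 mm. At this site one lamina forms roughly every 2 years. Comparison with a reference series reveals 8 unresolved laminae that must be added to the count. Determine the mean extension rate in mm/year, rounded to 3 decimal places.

True lamina count = 5016 − 9 + 8 = 5015.
5015 laminae at 2 years each span 5015 × 2 = 10030 years.
Mean rate = 705.4 mm / 10030 years ≈ 0.070 mm/year.

0.070 mm/year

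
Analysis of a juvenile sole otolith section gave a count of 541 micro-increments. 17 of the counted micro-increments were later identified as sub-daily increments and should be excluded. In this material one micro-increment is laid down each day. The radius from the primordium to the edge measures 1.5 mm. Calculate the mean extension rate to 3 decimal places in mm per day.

0.003 mm per day

Adjusted count: 541 − 17 = 524 micro-increments.
Mean rate = 1.5 mm / 524 days ≈ 0.003 mm per day.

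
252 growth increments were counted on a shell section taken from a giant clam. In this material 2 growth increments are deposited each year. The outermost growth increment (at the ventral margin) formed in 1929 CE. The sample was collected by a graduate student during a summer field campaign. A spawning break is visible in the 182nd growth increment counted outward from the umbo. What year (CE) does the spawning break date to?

1894 CE

Between growth increment 182 and the ventral margin there are 252 − 182 = 70 growth increments.
With 2 growth increments per year, 70 / 2 = 35 years.
1929 − 35 = 1894 CE.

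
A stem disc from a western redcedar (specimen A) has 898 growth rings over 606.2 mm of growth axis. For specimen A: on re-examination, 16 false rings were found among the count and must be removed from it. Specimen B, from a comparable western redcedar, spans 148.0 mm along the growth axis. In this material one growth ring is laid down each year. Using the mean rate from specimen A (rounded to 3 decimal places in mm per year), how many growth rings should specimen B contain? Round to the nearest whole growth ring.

Specimen A: correcting the raw count gives 898 − 16 = 882 true growth rings.
A: Mean rate = 606.2 mm / 882 years ≈ 0.687 mm/yr.
B spans 148.0 / 0.687 = 215.43 years ≈ 215 growth rings.

215 growth rings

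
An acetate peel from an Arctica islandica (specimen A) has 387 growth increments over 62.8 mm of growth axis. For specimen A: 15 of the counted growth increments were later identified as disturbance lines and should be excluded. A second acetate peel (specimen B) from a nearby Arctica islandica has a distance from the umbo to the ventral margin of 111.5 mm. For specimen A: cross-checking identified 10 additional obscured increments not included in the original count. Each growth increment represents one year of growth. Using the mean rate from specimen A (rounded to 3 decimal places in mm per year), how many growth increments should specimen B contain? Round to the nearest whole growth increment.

Specimen A: adjusted count: 387 − 15 + 10 = 382 growth increments.
A: Extension rate ≈ 62.8 / 382 = 0.164 mm per year.
B spans 111.5 / 0.164 = 679.88 years ≈ 680 growth increments.

680 growth increments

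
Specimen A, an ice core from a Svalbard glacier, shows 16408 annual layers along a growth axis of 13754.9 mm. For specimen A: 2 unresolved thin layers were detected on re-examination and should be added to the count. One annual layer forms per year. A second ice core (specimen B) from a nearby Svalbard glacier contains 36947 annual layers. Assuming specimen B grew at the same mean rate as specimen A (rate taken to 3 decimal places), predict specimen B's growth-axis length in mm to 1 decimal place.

30961.6 mm

Specimen A: after corrections the count is 16408 + 2 = 16410 annual layers.
A: Mean rate = 13754.9 mm / 16410 years ≈ 0.838 mm per year.
B's length ≈ 0.838 × 36947 = 30961.6 mm.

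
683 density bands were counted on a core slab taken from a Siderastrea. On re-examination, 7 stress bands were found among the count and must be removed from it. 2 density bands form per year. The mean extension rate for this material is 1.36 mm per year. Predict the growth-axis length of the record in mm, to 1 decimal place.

459.7 mm

After corrections the count is 683 − 7 = 676 density bands.
Dividing by 2 density bands per year: 676 / 2 = 338 years.
Length ≈ 1.36 × 338 = 459.7 mm.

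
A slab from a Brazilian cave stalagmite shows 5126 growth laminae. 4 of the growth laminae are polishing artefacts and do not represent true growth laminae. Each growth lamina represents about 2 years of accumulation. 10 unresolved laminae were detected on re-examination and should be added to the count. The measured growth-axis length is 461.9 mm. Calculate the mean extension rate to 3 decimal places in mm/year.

0.045 mm/year

After corrections the count is 5126 − 4 + 10 = 5132 growth laminae.
Multiplying by 2 years per growth lamina: 5132 × 2 = 10264 years.
Extension rate ≈ 461.9 / 10264 = 0.045 mm/year.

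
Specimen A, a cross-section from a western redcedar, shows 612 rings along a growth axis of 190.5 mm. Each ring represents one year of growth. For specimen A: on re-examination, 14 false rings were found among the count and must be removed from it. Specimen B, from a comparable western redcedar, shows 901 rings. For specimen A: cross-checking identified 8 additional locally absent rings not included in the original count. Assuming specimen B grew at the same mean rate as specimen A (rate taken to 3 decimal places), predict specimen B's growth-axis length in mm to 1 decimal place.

Specimen A: correcting the raw count gives 612 − 14 + 8 = 606 true rings.
A: 190.5 mm over 606 years gives 190.5 / 606 ≈ 0.314 mm/year.
For B, 0.314 mm/year × 901 years = 282.9 mm.

282.9 mm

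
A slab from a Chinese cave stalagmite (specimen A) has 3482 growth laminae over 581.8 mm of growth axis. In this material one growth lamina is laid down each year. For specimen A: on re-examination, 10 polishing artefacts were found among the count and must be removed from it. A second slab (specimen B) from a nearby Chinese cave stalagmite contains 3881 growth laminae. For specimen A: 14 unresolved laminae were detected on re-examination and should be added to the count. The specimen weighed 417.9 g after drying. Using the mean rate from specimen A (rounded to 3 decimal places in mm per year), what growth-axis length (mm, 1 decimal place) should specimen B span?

648.1 mm

Specimen A: true growth lamina count = 3482 − 10 + 14 = 3486.
A: Extension rate ≈ 581.8 / 3486 = 0.167 mm/yr.
B's length ≈ 0.167 × 3881 = 648.1 mm.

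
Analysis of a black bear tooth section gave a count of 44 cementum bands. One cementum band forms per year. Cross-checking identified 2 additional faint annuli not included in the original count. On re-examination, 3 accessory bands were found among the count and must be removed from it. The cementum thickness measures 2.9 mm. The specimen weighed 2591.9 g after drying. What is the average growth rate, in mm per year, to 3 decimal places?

0.067 mm per year

True cementum band count = 44 − 3 + 2 = 43.
Extension rate ≈ 2.9 / 43 = 0.067 mm per year.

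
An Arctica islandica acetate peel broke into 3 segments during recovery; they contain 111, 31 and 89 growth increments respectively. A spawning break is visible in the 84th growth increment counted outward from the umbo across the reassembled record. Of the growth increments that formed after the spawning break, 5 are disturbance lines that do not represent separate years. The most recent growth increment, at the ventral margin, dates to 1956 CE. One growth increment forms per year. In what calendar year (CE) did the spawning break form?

1814 CE

Total growth increments = 111 + 31 + 89 = 231.
The spawning break sits at growth increment 84 from the umbo, so 231 − 84 = 147 growth increments formed after it.
Removing the 5 false growth increments leaves 147 − 5 = 142 true growth increments beyond the spawning break.
Counting back 142 years from 1956 CE places the spawning break in 1956 − 142 = 1814 CE.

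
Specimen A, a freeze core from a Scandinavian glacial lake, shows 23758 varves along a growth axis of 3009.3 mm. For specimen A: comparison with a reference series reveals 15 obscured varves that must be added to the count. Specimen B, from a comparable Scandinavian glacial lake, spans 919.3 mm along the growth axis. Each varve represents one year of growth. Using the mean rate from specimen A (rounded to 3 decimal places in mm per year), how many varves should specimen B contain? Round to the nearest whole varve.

7239 varves

Specimen A: after corrections the count is 23758 + 15 = 23773 varves.
A: Extension rate ≈ 3009.3 / 23773 = 0.127 mm per year.
Specimen B: 919.3 mm / 0.127 mm per year = 7238.58 years ≈ 7239 varves.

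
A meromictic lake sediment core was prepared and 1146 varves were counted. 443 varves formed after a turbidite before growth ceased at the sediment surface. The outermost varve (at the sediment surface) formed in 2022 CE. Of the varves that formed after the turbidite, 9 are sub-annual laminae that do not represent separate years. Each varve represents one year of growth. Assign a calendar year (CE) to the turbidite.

1588 CE

There are 443 varves younger than the turbidite.
Excluding 9 false varves: 443 − 9 = 434.
Counting back 434 years from 2022 CE places the turbidite in 2022 − 434 = 1588 CE.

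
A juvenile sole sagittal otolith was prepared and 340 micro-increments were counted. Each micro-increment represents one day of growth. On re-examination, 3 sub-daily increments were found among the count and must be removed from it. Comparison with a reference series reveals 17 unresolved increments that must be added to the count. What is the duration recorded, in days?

Correcting the raw count gives 340 − 3 + 17 = 354 true micro-increments.
One micro-increment per day makes the duration 354 days.

354 d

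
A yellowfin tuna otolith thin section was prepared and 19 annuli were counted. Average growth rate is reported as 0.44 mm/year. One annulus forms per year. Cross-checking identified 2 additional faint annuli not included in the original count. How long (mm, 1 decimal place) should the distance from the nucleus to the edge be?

9.2 mm

After corrections the count is 19 + 2 = 21 annuli.
Length ≈ 0.44 × 21 = 9.2 mm.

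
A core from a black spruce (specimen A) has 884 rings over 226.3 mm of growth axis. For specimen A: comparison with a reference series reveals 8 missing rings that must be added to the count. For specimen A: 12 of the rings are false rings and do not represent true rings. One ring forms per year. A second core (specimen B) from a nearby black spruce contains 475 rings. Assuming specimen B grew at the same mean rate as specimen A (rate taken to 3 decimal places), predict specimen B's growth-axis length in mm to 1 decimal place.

Specimen A: true ring count = 884 − 12 + 8 = 880.
A: Mean rate = 226.3 mm / 880 years ≈ 0.257 mm/year.
For B, 0.257 mm/year × 475 years = 122.1 mm.

122.1 mm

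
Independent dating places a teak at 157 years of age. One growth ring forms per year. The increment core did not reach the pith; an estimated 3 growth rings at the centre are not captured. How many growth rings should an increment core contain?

Expected growth rings over 157 years: 157.
157 − 3 missed = 154 growth rings expected in the prepared section.

154 growth rings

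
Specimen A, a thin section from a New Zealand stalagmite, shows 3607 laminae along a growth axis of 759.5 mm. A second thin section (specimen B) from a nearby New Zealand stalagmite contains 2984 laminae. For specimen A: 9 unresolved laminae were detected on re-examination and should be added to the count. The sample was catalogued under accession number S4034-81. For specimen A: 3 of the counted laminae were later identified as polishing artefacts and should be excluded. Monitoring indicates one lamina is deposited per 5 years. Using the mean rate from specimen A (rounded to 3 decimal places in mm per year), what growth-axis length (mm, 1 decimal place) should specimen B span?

626.6 mm

Specimen A: after corrections the count is 3607 − 3 + 9 = 3613 laminae.
Specimen A: multiplying by 5 years per lamina: 3613 × 5 = 18065 years.
A: 759.5 mm over 18065 years gives 759.5 / 18065 ≈ 0.042 mm/yr.
Specimen B: at 5 years per lamina, 2984 × 5 = 14920 years. For B, 0.042 mm/year × 14920 years = 626.6 mm.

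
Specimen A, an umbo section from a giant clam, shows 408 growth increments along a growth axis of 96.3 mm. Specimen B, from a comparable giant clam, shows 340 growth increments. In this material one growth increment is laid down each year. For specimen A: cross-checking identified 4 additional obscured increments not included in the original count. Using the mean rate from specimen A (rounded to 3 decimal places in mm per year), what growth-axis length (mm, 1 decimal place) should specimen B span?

Specimen A: true growth increment count = 408 + 4 = 412.
A: 96.3 mm over 412 years gives 96.3 / 412 ≈ 0.234 mm/yr.
B's length ≈ 0.234 × 340 = 79.6 mm.

79.6 mm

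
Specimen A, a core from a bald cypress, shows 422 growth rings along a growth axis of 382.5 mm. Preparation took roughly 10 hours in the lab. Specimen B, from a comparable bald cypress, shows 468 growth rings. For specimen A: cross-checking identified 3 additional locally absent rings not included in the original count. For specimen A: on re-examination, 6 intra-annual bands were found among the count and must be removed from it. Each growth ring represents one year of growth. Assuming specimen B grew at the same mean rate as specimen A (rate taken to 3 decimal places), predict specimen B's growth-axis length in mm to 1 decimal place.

Specimen A: adjusted count: 422 − 6 + 3 = 419 growth rings.
A: Mean rate = 382.5 mm / 419 years ≈ 0.913 mm/year.
For B, 0.913 mm/year × 468 years = 427.3 mm.

427.3 mm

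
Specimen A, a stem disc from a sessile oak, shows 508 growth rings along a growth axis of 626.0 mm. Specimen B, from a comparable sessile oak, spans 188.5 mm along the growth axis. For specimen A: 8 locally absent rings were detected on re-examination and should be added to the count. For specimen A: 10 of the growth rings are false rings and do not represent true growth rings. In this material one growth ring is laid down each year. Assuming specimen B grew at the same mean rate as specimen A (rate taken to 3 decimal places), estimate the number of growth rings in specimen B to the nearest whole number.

152 growth rings

Specimen A: adjusted count: 508 − 10 + 8 = 506 growth rings.
A: Mean rate = 626.0 mm / 506 years ≈ 1.237 mm/yr.
Specimen B: 188.5 mm / 1.237 mm per year = 152.38 years ≈ 152 growth rings.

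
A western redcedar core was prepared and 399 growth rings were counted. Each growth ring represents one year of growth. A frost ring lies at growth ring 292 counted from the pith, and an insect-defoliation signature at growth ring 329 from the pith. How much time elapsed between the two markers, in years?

Separation: 329 − 292 = 37 growth rings.
That is 37 years at one growth ring per year.

37 years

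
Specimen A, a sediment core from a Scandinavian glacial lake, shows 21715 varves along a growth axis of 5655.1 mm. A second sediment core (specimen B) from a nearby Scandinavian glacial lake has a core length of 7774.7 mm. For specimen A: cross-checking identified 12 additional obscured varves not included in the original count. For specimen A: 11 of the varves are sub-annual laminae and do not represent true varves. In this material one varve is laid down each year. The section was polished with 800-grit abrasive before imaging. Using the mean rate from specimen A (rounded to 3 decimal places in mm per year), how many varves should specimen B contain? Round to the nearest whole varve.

29903 varves

Specimen A: after corrections the count is 21715 − 11 + 12 = 21716 varves.
A: Mean rate = 5655.1 mm / 21716 years ≈ 0.260 mm per year.
B spans 7774.7 / 0.260 = 29902.69 years ≈ 29903 varves.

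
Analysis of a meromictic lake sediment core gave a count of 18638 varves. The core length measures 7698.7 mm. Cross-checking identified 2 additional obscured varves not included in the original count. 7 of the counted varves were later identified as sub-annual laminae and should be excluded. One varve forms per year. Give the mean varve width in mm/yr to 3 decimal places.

0.413 mm/yr

After corrections the count is 18638 − 7 + 2 = 18633 varves.
Mean rate = 7698.7 mm / 18633 years ≈ 0.413 mm/yr.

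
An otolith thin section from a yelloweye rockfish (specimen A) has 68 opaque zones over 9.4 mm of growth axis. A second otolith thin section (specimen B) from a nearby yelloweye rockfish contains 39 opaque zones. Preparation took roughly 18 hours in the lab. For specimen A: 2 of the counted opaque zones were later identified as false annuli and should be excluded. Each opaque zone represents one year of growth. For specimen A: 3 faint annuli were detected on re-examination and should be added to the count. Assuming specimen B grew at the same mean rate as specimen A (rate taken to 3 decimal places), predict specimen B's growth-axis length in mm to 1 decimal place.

5.3 mm

Specimen A: adjusted count: 68 − 2 + 3 = 69 opaque zones.
A: Mean rate = 9.4 mm / 69 years ≈ 0.136 mm/year.
Length of B = 0.136 × 39 = 5.3 mm.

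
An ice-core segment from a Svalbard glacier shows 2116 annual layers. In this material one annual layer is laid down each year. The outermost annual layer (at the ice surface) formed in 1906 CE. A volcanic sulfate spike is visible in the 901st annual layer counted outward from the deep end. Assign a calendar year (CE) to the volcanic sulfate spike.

The volcanic sulfate spike sits at annual layer 901 from the deep end, so 2116 − 901 = 1215 annual layers formed after it.
The annual layer at the ice surface is 1906 CE, so the volcanic sulfate spike dates to 1906 − 1215 = 691 CE.

691 CE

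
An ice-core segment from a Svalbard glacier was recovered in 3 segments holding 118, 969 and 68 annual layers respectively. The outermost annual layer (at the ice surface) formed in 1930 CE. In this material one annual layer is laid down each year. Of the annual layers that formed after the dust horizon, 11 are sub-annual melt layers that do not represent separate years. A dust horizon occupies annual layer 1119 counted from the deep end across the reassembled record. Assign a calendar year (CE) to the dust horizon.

Total annual layers = 118 + 969 + 68 = 1155.
1155 − 1119 = 36 annual layers lie beyond the dust horizon toward the ice surface.
36 − 11 false = 25 true annual layers after the dust horizon.
Counting back 25 years from 1930 CE places the dust horizon in 1930 − 25 = 1905 CE.

1905 CE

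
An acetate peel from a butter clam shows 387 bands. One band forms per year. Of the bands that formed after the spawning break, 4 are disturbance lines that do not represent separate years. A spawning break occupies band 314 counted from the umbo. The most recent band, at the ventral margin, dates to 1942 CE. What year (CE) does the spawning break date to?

Between band 314 and the ventral margin there are 387 − 314 = 73 bands.
Removing the 4 false bands leaves 73 − 4 = 69 true bands beyond the spawning break.
1942 − 69 = 1873 CE.

1873 CE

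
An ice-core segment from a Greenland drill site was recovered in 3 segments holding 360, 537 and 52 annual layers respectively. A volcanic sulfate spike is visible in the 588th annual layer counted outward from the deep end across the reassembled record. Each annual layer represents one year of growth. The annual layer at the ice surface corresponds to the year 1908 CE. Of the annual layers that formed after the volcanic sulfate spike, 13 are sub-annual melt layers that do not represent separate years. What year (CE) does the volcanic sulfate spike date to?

1560 CE

Total annual layers = 360 + 537 + 52 = 949.
Between annual layer 588 and the ice surface there are 949 − 588 = 361 annual layers.
Excluding 13 false annual layers: 361 − 13 = 348.
The annual layer at the ice surface is 1908 CE, so the volcanic sulfate spike dates to 1908 − 348 = 1560 CE.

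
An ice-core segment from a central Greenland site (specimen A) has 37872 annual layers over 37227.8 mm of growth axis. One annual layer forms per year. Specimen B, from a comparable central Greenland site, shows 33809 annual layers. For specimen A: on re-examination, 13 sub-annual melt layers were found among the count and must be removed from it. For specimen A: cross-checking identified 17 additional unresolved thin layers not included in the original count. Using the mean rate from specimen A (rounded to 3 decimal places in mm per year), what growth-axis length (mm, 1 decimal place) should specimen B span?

Specimen A: adjusted count: 37872 − 13 + 17 = 37876 annual layers.
A: 37227.8 mm over 37876 years gives 37227.8 / 37876 ≈ 0.983 mm/year.
For B, 0.983 mm/year × 33809 years = 33234.2 mm.

33234.2 mm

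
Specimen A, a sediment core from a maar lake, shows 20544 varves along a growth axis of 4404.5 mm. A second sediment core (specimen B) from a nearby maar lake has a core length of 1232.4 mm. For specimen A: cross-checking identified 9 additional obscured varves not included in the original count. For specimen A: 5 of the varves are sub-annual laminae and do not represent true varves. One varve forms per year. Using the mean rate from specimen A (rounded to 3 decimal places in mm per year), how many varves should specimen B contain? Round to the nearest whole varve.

Specimen A: after corrections the count is 20544 − 5 + 9 = 20548 varves.
A: Extension rate ≈ 4404.5 / 20548 = 0.214 mm/yr.
B spans 1232.4 / 0.214 = 5758.88 years ≈ 5759 varves.

5759 varves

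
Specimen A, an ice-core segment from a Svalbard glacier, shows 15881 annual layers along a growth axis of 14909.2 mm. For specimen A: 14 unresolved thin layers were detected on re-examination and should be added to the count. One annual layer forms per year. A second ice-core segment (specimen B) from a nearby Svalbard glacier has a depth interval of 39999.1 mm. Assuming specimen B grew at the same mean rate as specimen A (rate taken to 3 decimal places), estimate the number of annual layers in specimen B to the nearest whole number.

42643 annual layers

Specimen A: adjusted count: 15881 + 14 = 15895 annual layers.
A: Extension rate ≈ 14909.2 / 15895 = 0.938 mm per year.
B spans 39999.1 / 0.938 = 42642.96 years ≈ 42643 annual layers.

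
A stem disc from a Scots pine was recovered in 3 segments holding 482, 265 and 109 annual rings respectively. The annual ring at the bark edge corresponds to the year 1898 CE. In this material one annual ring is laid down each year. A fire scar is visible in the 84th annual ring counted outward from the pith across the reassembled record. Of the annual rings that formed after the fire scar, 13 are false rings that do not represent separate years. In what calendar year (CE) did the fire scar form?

1139 CE

Total annual rings = 482 + 265 + 109 = 856.
856 − 84 = 772 annual rings lie beyond the fire scar toward the bark edge.
Removing the 13 false annual rings leaves 772 − 13 = 759 true annual rings beyond the fire scar.
The annual ring at the bark edge is 1898 CE, so the fire scar dates to 1898 − 759 = 1139 CE.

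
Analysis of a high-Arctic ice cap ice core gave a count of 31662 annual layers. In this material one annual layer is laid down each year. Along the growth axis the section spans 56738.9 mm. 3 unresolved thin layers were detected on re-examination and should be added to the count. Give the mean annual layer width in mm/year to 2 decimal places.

True annual layer count = 31662 + 3 = 31665.
Mean rate = 56738.9 mm / 31665 years ≈ 1.79 mm/year.

1.79 mm/year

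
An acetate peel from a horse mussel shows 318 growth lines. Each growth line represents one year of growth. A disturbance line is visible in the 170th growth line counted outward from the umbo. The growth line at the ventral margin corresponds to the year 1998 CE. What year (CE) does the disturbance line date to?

1850 CE

The disturbance line sits at growth line 170 from the umbo, so 318 − 170 = 148 growth lines formed after it.
1998 − 148 = 1850 CE.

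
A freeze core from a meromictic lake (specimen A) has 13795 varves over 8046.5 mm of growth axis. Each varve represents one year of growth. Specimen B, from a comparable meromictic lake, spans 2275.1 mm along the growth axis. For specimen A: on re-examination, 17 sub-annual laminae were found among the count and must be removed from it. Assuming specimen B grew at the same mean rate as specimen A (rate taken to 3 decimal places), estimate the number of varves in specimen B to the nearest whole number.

3896 varves

Specimen A: correcting the raw count gives 13795 − 17 = 13778 true varves.
A: 8046.5 mm over 13778 years gives 8046.5 / 13778 ≈ 0.584 mm/year.
B spans 2275.1 / 0.584 = 3895.72 years ≈ 3896 varves.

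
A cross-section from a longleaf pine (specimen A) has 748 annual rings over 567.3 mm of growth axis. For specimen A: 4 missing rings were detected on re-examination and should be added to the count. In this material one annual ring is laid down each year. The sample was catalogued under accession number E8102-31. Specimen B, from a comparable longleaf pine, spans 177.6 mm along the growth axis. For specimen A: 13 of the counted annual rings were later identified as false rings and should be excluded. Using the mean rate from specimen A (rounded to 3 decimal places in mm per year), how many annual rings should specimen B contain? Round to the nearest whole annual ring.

231 annual rings

Specimen A: adjusted count: 748 − 13 + 4 = 739 annual rings.
A: 567.3 mm over 739 years gives 567.3 / 739 ≈ 0.768 mm/yr.
Specimen B: 177.6 mm / 0.768 mm per year = 231.25 years ≈ 231 annual rings.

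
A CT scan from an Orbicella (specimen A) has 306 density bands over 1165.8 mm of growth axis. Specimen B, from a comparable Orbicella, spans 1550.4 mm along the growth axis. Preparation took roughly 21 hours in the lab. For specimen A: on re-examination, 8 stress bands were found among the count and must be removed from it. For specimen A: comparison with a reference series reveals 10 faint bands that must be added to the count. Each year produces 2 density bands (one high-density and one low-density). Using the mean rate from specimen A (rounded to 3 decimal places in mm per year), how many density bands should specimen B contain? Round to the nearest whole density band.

Specimen A: adjusted count: 306 − 8 + 10 = 308 density bands.
Specimen A: with 2 density bands per year, 308 / 2 = 154 years.
A: Mean rate = 1165.8 mm / 154 years ≈ 7.570 mm per year.
Specimen B: 1550.4 mm / 7.570 mm per year = 204.81 years; at 2 density bands per year that is 204.81 × 2 ≈ 410 density bands.

410 density bands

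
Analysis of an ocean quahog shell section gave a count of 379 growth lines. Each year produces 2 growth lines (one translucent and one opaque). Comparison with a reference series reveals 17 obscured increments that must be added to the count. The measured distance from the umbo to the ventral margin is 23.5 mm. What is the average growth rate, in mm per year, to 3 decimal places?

After corrections the count is 379 + 17 = 396 growth lines.
With 2 growth lines per year, 396 / 2 = 198 years.
Extension rate ≈ 23.5 / 198 = 0.119 mm per year.

0.119 mm per year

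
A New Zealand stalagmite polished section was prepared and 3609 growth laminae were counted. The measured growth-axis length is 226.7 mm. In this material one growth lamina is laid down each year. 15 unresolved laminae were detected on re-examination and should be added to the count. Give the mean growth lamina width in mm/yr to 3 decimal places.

Adjusted count: 3609 + 15 = 3624 growth laminae.
Mean rate = 226.7 mm / 3624 years ≈ 0.063 mm/yr.

0.063 mm/yr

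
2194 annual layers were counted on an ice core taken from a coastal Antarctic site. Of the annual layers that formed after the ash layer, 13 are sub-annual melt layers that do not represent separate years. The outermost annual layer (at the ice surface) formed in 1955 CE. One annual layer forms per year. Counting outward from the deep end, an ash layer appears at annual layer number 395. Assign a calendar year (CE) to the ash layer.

169 CE

The ash layer sits at annual layer 395 from the deep end, so 2194 − 395 = 1799 annual layers formed after it.
Excluding 13 false annual layers: 1799 − 13 = 1786.
1955 − 1786 = 169 CE.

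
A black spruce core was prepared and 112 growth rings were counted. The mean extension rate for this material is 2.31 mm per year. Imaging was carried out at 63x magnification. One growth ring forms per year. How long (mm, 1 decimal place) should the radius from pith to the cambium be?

258.7 mm

112 years of growth are recorded.
Predicted length = 2.31 mm/year × 112 years = 258.7 mm.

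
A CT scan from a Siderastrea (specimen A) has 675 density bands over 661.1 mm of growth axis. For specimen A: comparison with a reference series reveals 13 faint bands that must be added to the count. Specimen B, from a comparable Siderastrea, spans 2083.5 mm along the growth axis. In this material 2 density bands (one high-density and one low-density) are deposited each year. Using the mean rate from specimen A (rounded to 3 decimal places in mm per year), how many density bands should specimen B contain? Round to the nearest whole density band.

Specimen A: correcting the raw count gives 675 + 13 = 688 true density bands.
Specimen A: 688 density bands at 2 per year is 688 / 2 = 344 years.
A: Extension rate ≈ 661.1 / 344 = 1.922 mm/year.
B spans 2083.5 / 1.922 = 1084.03 years; at 2 density bands per year that is 1084.03 × 2 ≈ 2168 density bands.

2168 density bands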